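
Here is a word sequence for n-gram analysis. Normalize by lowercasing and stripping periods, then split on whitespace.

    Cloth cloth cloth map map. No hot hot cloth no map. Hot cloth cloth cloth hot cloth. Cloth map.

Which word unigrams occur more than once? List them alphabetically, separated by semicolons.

cloth; hot; map; no

Unigram counts meeting the condition (more than once):
  cloth: 9
  hot: 4
  map: 4
  no: 2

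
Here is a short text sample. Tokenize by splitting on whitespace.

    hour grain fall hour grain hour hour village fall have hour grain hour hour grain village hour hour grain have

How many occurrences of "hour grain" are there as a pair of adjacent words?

5

Scanning the 19 overlapping bigram windows for "hour grain":
  position 1–2: hour grain
  position 4–5: hour grain
  position 11–12: hour grain
  position 14–15: hour grain
  position 18–19: hour grain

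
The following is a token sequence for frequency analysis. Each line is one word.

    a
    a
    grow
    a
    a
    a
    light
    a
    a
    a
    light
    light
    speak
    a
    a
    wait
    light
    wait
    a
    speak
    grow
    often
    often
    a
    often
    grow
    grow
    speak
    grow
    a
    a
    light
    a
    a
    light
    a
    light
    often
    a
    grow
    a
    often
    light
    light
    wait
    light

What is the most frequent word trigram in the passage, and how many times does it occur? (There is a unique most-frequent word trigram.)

"a a light", 4 times

Trigram frequencies (highest first):
  a a light: 4
  a light a: 3
  a grow a: 2
  grow a a: 2
  a a a: 2
  light a a: 2
  … (29 more, each ≤ 1)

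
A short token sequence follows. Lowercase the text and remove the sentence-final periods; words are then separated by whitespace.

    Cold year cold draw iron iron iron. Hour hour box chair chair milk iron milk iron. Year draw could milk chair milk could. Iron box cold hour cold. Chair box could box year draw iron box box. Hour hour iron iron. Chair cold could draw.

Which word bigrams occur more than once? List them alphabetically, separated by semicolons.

chair milk; draw iron; hour hour; iron box; iron iron; milk iron; year draw

Bigram counts meeting the condition (more than once):
  chair milk: 2
  draw iron: 2
  hour hour: 2
  iron box: 2
  iron iron: 3
  milk iron: 2
  year draw: 2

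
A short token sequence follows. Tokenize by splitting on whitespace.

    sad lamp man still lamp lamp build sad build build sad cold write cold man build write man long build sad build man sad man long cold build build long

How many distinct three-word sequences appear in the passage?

27

30 tokens → 28 trigram windows in total.
Repeated trigrams (each contributes count−1 duplicates):
  build sad build: 2
1 duplicate windows → 28 − 1 = 27 distinct.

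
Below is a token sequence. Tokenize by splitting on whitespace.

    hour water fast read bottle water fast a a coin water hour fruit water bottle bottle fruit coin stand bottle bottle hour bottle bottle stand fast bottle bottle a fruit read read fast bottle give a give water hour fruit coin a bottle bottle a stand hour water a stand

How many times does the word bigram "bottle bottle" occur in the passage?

5

Scanning the 49 overlapping bigram windows for "bottle bottle":
  position 15–16: bottle bottle
  position 20–21: bottle bottle
  position 23–24: bottle bottle
  position 27–28: bottle bottle
  position 43–44: bottle bottle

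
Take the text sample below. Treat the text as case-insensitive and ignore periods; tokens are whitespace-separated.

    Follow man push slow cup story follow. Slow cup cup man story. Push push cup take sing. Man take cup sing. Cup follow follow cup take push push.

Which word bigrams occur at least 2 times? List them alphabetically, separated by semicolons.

cup take; push push; slow cup

Bigram counts meeting the condition (at least 2 times):
  cup take: 2
  push push: 2
  slow cup: 2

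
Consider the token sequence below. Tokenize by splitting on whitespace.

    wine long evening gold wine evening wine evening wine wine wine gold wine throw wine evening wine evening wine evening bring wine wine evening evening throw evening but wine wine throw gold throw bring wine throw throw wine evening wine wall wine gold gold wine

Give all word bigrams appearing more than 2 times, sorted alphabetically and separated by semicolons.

evening wine; gold wine; wine evening; wine throw; wine wine

Bigram counts meeting the condition (more than 2 times):
  evening wine: 5
  gold wine: 3
  wine evening: 7
  wine throw: 3
  wine wine: 4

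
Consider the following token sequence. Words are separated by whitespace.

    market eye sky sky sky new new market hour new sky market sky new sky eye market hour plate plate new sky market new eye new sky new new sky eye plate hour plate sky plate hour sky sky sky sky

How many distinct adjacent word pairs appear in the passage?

41 tokens → 40 bigram windows in total.
Repeated bigrams (each contributes count−1 duplicates):
  new sky: 5
  sky sky: 5
  sky new: 3
  hour plate: 2
  market hour: 2
  new new: 2
  plate hour: 2
  sky eye: 2
  … (1 more repeated)
16 duplicate windows → 40 − 16 = 24 distinct.

24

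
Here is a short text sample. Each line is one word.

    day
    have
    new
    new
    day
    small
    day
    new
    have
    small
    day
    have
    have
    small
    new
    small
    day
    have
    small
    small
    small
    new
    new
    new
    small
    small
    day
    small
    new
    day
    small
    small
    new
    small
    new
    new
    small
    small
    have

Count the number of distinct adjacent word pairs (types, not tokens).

39 tokens → 38 bigram windows in total.
Repeated bigrams (each contributes count−1 duplicates):
  small new: 5
  small small: 5
  new new: 4
  new small: 4
  small day: 4
  day have: 3
  day small: 3
  have small: 3
  … (1 more repeated)
24 duplicate windows → 38 − 24 = 14 distinct.

14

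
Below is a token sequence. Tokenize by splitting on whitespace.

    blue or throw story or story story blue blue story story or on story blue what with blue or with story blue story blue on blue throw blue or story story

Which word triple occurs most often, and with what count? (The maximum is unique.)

"or story story", 2 times

Trigram frequencies (highest first):
  or story story: 2
  blue or throw: 1
  or throw story: 1
  throw story or: 1
  story or story: 1
  story story blue: 1
  … (22 more, each ≤ 1)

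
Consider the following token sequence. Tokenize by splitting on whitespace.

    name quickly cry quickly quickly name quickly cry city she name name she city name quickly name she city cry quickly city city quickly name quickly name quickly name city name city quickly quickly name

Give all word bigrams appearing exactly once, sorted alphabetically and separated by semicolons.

Bigram counts meeting the condition (exactly once):
  city city: 1
  city cry: 1
  city she: 1
  cry city: 1
  name name: 1
  quickly city: 1
  she name: 1

city city; city cry; city she; cry city; name name; quickly city; she name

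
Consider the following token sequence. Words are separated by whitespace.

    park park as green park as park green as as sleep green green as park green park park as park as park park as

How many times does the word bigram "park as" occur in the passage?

Scanning the 23 overlapping bigram windows for "park as":
  position 2–3: park as
  position 5–6: park as
  position 18–19: park as
  position 20–21: park as
  position 23–24: park as

5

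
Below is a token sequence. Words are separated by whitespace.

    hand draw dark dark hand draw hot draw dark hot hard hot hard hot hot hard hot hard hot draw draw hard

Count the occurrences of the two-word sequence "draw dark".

Scanning the 21 overlapping bigram windows for "draw dark":
  position 2–3: draw dark
  position 8–9: draw dark

2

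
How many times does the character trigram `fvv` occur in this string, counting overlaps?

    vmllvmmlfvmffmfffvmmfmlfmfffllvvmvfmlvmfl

0

Sliding a length-3 window over the 41 characters (39 positions):
  (no match at any position)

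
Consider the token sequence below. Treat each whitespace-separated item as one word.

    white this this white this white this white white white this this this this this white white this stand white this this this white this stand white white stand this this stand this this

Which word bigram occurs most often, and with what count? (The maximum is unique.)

Bigram frequencies (highest first):
  this this: 9
  white this: 7
  this white: 5
  white white: 4
  this stand: 3
  stand white: 2
  … (2 more, each ≤ 2)

"this this", 9 times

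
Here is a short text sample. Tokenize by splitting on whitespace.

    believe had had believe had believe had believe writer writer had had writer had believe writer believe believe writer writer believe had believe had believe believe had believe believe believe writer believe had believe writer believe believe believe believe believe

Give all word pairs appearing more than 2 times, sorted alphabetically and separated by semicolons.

Bigram counts meeting the condition (more than 2 times):
  believe believe: 8
  believe had: 7
  believe writer: 5
  had believe: 8
  writer believe: 4

believe believe; believe had; believe writer; had believe; writer believe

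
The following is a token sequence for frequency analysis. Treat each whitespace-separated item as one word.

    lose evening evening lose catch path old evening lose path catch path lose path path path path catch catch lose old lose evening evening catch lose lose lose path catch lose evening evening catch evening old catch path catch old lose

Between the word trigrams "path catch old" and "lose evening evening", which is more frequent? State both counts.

"lose evening evening" (3 vs 1)

"path catch old": 1 occurrence
"lose evening evening": 3 occurrences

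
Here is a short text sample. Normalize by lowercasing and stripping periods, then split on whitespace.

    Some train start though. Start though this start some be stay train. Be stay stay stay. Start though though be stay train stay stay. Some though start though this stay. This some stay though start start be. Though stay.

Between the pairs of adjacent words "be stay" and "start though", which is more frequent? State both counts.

"start though" (4 vs 3)

"be stay": 3 occurrences
"start though": 4 occurrences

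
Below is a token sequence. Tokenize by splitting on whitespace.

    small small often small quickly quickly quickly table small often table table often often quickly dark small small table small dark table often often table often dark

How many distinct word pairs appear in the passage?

27 tokens → 26 bigram windows in total.
Repeated bigrams (each contributes count−1 duplicates):
  table often: 3
  often often: 2
  often table: 2
  quickly quickly: 2
  small often: 2
  small small: 2
  table small: 2
8 duplicate windows → 26 − 8 = 18 distinct.

18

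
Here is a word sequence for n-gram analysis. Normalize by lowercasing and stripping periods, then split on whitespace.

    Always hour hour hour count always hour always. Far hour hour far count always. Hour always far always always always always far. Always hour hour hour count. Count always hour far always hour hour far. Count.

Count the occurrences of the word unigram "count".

5

Scanning the 36 tokens for "count":
  position 5: count
  position 13: count
  position 27: count
  position 28: count
  position 36: count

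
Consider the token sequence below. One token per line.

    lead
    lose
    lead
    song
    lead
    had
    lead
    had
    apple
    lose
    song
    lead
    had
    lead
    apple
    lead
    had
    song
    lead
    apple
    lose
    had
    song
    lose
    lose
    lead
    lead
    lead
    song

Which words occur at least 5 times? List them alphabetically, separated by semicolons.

had; lead; lose; song

Unigram counts meeting the condition (at least 5 times):
  had: 5
  lead: 11
  lose: 5
  song: 5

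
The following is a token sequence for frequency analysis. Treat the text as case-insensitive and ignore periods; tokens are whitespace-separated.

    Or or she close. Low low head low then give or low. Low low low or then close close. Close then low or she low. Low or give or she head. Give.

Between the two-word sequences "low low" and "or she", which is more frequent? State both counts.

"low low": 5 occurrences
"or she": 3 occurrences

"low low" (5 vs 3)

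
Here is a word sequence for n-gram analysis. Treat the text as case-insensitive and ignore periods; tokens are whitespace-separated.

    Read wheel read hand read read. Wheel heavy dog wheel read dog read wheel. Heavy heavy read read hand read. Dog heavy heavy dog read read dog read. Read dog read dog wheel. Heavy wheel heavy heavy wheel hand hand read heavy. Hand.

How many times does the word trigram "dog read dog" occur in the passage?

Scanning the 41 overlapping trigram windows for "dog read dog":
  position 30–32: dog read dog

1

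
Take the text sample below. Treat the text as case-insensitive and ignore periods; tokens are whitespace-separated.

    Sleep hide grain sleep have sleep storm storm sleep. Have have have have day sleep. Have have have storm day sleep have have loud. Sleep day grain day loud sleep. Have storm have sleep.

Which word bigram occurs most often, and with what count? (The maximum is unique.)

Bigram frequencies (highest first):
  have have: 6
  sleep have: 5
  have sleep: 2
  day sleep: 2
  have storm: 2
  loud sleep: 2
  … (14 more, each ≤ 1)

"have have", 6 times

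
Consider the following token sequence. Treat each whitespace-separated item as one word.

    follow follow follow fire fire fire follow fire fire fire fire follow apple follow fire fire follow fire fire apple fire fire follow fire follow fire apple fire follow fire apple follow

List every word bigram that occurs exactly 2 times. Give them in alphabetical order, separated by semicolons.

Bigram counts meeting the condition (exactly 2 times):
  apple fire: 2
  apple follow: 2
  follow follow: 2

apple fire; apple follow; follow follow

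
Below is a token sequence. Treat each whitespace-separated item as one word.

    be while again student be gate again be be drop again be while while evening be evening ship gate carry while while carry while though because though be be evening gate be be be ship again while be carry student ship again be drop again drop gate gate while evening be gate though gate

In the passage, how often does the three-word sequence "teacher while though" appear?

Scanning the 52 overlapping trigram windows for "teacher while though":
  (none found)

0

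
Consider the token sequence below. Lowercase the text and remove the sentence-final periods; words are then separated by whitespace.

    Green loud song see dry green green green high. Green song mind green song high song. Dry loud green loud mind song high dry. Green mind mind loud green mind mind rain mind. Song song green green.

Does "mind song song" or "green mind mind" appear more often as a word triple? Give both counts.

"mind song song": 1 occurrence
"green mind mind": 2 occurrences

"green mind mind" (2 vs 1)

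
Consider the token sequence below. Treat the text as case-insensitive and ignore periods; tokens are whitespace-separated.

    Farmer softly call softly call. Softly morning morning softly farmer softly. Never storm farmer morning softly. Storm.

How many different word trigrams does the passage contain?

17 tokens → 15 trigram windows in total.
Repeated trigrams (each contributes count−1 duplicates):
  softly call softly: 2
1 duplicate windows → 15 − 1 = 14 distinct.

14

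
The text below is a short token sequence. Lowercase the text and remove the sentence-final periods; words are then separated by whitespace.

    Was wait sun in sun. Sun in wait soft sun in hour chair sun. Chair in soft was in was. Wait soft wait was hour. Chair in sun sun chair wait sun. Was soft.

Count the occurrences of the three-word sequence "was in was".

Scanning the 32 overlapping trigram windows for "was in was":
  position 18–20: was in was

1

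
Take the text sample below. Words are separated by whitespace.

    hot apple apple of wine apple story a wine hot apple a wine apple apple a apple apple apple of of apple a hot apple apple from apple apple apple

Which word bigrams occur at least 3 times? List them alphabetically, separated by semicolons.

apple a; apple apple; hot apple

Bigram counts meeting the condition (at least 3 times):
  apple a: 3
  apple apple: 7
  hot apple: 3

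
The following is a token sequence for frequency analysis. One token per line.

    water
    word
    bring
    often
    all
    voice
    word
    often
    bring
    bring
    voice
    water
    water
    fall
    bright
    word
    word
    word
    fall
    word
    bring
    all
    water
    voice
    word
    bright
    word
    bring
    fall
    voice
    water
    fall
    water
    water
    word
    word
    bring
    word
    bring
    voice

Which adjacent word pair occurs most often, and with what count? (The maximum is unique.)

Bigram frequencies (highest first):
  word bring: 5
  word word: 3
  water word: 2
  voice word: 2
  bring voice: 2
  voice water: 2
  … (20 more, each ≤ 2)

"word bring", 5 times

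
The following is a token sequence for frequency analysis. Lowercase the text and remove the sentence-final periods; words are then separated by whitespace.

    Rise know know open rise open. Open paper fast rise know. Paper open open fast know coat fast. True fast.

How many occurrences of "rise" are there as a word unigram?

3

Scanning the 20 tokens for "rise":
  position 1: rise
  position 5: rise
  position 10: rise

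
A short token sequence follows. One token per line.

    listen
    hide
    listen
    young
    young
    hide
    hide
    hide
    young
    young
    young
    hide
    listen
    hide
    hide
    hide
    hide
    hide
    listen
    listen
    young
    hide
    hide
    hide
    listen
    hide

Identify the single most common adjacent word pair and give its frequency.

"hide hide", 8 times

Bigram frequencies (highest first):
  hide hide: 8
  hide listen: 4
  listen hide: 3
  young young: 3
  young hide: 3
  listen young: 2
  … (2 more, each ≤ 1)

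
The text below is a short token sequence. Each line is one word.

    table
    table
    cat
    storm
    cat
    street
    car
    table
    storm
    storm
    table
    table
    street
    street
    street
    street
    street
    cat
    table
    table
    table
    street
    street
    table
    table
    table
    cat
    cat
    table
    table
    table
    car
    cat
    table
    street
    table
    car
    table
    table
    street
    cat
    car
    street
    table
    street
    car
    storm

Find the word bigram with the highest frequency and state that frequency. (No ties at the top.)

"table table", 9 times

Bigram frequencies (highest first):
  table table: 9
  table street: 5
  street street: 5
  cat table: 3
  street table: 3
  table cat: 2
  … (15 more, each ≤ 2)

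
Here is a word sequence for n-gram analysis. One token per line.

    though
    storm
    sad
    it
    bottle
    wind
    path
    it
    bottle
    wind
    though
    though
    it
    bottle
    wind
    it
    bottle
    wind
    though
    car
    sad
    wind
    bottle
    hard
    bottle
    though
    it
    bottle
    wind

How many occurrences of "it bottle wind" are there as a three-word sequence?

5

Scanning the 27 overlapping trigram windows for "it bottle wind":
  position 4–6: it bottle wind
  position 8–10: it bottle wind
  position 13–15: it bottle wind
  position 16–18: it bottle wind
  position 27–29: it bottle wind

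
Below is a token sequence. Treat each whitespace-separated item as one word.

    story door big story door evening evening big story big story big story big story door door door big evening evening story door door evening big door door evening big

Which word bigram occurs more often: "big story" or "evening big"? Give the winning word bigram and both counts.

"big story" (5 vs 3)

"big story": 5 occurrences
"evening big": 3 occurrences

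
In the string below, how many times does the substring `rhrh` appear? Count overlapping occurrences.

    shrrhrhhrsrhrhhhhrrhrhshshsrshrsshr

Sliding a length-4 window over the 35 characters (32 positions):
  position 4–7: rhrh
  position 11–14: rhrh
  position 19–22: rhrh

3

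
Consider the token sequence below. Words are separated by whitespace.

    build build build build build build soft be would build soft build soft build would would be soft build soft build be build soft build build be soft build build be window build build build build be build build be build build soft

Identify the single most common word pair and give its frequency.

"build build", 12 times

Bigram frequencies (highest first):
  build build: 12
  build soft: 6
  soft build: 6
  build be: 5
  be build: 3
  be soft: 2
  … (8 more, each ≤ 1)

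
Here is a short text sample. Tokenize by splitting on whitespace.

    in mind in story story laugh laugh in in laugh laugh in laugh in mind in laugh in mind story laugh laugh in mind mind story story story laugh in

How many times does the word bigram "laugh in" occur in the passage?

6

Scanning the 29 overlapping bigram windows for "laugh in":
  position 7–8: laugh in
  position 11–12: laugh in
  position 13–14: laugh in
  position 17–18: laugh in
  position 22–23: laugh in
  position 29–30: laugh in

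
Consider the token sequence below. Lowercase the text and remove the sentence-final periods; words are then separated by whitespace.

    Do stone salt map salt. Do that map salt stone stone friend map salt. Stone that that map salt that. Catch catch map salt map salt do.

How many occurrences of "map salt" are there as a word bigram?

Scanning the 26 overlapping bigram windows for "map salt":
  position 4–5: map salt
  position 8–9: map salt
  position 13–14: map salt
  position 18–19: map salt
  position 23–24: map salt
  position 25–26: map salt

6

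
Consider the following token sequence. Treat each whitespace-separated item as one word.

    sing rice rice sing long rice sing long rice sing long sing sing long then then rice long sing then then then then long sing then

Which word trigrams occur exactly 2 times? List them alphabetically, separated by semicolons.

long rice sing; long sing then; sing long rice; then then then

Trigram counts meeting the condition (exactly 2 times):
  long rice sing: 2
  long sing then: 2
  sing long rice: 2
  then then then: 2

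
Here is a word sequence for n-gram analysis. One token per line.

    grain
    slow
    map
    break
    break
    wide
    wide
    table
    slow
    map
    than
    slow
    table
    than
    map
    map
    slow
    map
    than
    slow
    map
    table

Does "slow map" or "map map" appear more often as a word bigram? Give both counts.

"slow map": 4 occurrences
"map map": 1 occurrence

"slow map" (4 vs 1)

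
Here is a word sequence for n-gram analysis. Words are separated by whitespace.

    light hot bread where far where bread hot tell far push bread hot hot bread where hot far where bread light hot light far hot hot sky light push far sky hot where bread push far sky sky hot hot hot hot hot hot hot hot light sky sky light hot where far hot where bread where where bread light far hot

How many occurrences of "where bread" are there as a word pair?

5

Scanning the 61 overlapping bigram windows for "where bread":
  position 6–7: where bread
  position 19–20: where bread
  position 33–34: where bread
  position 55–56: where bread
  position 58–59: where bread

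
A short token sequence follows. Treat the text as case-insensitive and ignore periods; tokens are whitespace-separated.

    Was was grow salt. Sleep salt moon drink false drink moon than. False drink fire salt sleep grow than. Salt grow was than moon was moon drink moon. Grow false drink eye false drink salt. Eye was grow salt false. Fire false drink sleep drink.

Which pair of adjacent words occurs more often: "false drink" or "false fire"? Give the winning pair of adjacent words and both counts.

"false drink" (5 vs 1)

"false drink": 5 occurrences
"false fire": 1 occurrence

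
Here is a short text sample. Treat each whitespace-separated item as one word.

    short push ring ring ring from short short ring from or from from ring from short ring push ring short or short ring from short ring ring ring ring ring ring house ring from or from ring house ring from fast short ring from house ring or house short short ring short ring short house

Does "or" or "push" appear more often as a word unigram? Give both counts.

"or": 4 occurrences
"push": 2 occurrences

"or" (4 vs 2)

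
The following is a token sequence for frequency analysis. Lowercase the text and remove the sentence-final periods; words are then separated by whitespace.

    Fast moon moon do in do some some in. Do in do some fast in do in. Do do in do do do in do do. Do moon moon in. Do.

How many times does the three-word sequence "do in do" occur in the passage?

Scanning the 29 overlapping trigram windows for "do in do":
  position 4–6: do in do
  position 10–12: do in do
  position 16–18: do in do
  position 19–21: do in do
  position 23–25: do in do

5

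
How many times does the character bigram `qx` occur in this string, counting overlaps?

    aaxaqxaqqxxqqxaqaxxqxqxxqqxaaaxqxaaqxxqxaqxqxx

11

Sliding a length-2 window over the 46 characters (45 positions):
  position 5–6: qx
  position 9–10: qx
  position 13–14: qx
  position 20–21: qx
  position 22–23: qx
  position 26–27: qx
  position 32–33: qx
  position 36–37: qx
  position 39–40: qx
  position 42–43: qx
  … (1 more)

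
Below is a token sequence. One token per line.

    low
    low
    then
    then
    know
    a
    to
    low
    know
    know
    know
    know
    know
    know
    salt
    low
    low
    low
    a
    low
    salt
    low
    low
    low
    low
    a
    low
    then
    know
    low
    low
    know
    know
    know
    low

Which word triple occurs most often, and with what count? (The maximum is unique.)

Trigram frequencies (highest first):
  know know know: 5
  low low low: 3
  low know know: 2
  salt low low: 2
  low low a: 2
  low a low: 2
  … (17 more, each ≤ 1)

"know know know", 5 times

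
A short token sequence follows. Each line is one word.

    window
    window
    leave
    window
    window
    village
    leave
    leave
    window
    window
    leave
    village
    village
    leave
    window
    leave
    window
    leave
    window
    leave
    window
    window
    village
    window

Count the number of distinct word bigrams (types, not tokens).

9

24 tokens → 23 bigram windows in total.
Repeated bigrams (each contributes count−1 duplicates):
  leave window: 6
  window leave: 5
  window window: 4
  village leave: 2
  window village: 2
14 duplicate windows → 23 − 14 = 9 distinct.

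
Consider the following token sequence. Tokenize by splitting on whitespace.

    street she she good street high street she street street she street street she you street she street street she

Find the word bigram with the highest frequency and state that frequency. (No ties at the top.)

"street she", 6 times

Bigram frequencies (highest first):
  street she: 6
  she street: 3
  street street: 3
  she she: 1
  she good: 1
  good street: 1
  … (4 more, each ≤ 1)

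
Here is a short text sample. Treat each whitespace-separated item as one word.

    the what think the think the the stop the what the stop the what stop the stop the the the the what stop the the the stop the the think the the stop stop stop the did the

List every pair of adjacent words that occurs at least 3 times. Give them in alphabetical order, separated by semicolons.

stop the; the stop; the the; the what; think the

Bigram counts meeting the condition (at least 3 times):
  stop the: 7
  the stop: 5
  the the: 8
  the what: 4
  think the: 3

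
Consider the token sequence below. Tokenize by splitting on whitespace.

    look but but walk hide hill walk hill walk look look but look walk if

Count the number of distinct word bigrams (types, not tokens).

15 tokens → 14 bigram windows in total.
Repeated bigrams (each contributes count−1 duplicates):
  hill walk: 2
  look but: 2
2 duplicate windows → 14 − 2 = 12 distinct.

12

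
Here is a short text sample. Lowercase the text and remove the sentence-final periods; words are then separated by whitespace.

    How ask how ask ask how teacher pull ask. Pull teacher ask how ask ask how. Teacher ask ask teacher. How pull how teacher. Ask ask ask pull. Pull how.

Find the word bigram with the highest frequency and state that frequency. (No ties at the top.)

Bigram frequencies (highest first):
  ask ask: 5
  ask how: 4
  how ask: 3
  how teacher: 3
  teacher ask: 3
  ask pull: 2
  … (8 more, each ≤ 2)

"ask ask", 5 times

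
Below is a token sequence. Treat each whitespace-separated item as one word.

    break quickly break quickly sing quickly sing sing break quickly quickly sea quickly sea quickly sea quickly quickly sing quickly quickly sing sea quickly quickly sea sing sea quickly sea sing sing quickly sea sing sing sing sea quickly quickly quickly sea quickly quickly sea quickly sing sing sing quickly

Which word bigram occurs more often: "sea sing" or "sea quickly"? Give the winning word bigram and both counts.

"sea quickly" (8 vs 3)

"sea sing": 3 occurrences
"sea quickly": 8 occurrences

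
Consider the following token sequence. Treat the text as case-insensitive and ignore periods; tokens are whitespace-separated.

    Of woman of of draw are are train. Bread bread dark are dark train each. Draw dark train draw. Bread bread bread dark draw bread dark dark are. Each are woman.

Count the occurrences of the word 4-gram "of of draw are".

Scanning the 28 overlapping 4-gram windows for "of of draw are":
  position 3–6: of of draw are

1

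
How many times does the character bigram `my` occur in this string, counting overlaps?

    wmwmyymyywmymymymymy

7

Sliding a length-2 window over the 20 characters (19 positions):
  position 4–5: my
  position 7–8: my
  position 11–12: my
  position 13–14: my
  position 15–16: my
  position 17–18: my
  position 19–20: my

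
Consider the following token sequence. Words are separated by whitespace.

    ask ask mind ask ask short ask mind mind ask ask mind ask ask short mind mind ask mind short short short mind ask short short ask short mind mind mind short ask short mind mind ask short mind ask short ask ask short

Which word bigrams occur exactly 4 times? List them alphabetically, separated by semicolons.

Bigram counts meeting the condition (exactly 4 times):
  ask mind: 4
  short ask: 4

ask mind; short ask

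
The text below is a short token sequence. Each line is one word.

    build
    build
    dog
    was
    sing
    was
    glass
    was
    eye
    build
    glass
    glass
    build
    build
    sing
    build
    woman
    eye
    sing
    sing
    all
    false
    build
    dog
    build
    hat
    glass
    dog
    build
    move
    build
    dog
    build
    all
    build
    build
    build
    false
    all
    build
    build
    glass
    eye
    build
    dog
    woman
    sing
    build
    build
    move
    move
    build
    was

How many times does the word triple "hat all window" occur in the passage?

0

Scanning the 51 overlapping trigram windows for "hat all window":
  (none found)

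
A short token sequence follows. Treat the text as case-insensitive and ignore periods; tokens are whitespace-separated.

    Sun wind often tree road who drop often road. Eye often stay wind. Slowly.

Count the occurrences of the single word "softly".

0

Scanning the 14 tokens for "softly":
  (none found)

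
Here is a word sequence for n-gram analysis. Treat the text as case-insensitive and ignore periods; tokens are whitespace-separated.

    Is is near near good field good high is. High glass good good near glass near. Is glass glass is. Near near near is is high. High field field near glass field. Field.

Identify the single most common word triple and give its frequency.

"is near near", 2 times

Trigram frequencies (highest first):
  is near near: 2
  is is near: 1
  near near good: 1
  near good field: 1
  good field good: 1
  field good high: 1
  … (24 more, each ≤ 1)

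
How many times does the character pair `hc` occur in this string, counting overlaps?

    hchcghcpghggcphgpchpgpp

Sliding a length-2 window over the 23 characters (22 positions):
  position 1–2: hc
  position 3–4: hc
  position 6–7: hc

3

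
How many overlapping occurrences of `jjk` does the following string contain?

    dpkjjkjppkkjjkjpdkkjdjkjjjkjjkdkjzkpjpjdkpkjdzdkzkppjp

Sliding a length-3 window over the 54 characters (52 positions):
  position 4–6: jjk
  position 12–14: jjk
  position 25–27: jjk
  position 28–30: jjk

4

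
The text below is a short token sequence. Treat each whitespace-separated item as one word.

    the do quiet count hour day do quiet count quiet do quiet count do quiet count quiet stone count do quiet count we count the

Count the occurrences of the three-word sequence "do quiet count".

Scanning the 23 overlapping trigram windows for "do quiet count":
  position 2–4: do quiet count
  position 7–9: do quiet count
  position 11–13: do quiet count
  position 14–16: do quiet count
  position 20–22: do quiet count

5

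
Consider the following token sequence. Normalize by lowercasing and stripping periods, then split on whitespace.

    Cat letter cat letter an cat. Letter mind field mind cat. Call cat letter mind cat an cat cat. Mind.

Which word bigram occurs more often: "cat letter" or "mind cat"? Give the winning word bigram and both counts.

"cat letter": 4 occurrences
"mind cat": 2 occurrences

"cat letter" (4 vs 2)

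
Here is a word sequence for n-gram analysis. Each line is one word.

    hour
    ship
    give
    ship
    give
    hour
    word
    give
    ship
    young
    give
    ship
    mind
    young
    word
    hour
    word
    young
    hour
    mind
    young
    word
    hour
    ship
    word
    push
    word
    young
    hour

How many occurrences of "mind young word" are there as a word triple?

2

Scanning the 27 overlapping trigram windows for "mind young word":
  position 13–15: mind young word
  position 20–22: mind young word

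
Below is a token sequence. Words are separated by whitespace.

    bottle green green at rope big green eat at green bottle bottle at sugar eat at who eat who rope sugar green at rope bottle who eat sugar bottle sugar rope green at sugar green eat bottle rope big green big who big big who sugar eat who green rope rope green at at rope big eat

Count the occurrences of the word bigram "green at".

4

Scanning the 56 overlapping bigram windows for "green at":
  position 3–4: green at
  position 22–23: green at
  position 32–33: green at
  position 52–53: green at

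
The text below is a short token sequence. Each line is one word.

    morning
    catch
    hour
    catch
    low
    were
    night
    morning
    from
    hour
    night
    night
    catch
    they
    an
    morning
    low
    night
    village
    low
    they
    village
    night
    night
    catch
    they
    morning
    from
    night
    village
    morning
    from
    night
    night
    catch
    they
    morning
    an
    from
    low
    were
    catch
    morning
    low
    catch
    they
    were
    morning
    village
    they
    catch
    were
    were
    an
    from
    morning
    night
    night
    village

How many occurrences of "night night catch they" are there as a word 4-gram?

3

Scanning the 56 overlapping 4-gram windows for "night night catch they":
  position 11–14: night night catch they
  position 23–26: night night catch they
  position 33–36: night night catch they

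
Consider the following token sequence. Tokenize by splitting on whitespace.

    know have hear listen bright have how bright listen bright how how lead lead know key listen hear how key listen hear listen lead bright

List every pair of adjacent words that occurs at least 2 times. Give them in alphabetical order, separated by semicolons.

hear listen; key listen; listen bright; listen hear

Bigram counts meeting the condition (at least 2 times):
  hear listen: 2
  key listen: 2
  listen bright: 2
  listen hear: 2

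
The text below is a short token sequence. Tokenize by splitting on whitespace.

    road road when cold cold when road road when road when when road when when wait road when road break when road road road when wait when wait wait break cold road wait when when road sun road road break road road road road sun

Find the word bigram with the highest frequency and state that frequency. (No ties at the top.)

Bigram frequencies (highest first):
  road road: 8
  road when: 6
  when road: 6
  when when: 3
  when wait: 3
  road break: 2
  … (14 more, each ≤ 2)

"road road", 8 times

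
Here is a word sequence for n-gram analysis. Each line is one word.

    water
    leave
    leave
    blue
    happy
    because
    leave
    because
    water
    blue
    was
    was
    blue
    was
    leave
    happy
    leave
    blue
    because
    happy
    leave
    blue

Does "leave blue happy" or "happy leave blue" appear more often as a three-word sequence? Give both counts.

"happy leave blue" (2 vs 1)

"leave blue happy": 1 occurrence
"happy leave blue": 2 occurrences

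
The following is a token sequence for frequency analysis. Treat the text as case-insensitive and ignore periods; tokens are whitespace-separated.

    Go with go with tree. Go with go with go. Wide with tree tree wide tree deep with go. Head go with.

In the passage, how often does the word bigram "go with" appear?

5

Scanning the 21 overlapping bigram windows for "go with":
  position 1–2: go with
  position 3–4: go with
  position 6–7: go with
  position 8–9: go with
  position 21–22: go with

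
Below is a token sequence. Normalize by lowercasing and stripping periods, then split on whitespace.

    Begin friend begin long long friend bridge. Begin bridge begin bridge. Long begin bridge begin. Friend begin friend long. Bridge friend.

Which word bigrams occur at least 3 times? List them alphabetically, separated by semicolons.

Bigram counts meeting the condition (at least 3 times):
  begin bridge: 3
  begin friend: 3
  bridge begin: 3

begin bridge; begin friend; bridge begin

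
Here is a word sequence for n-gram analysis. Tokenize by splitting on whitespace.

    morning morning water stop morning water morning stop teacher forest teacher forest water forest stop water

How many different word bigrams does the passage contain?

13

16 tokens → 15 bigram windows in total.
Repeated bigrams (each contributes count−1 duplicates):
  morning water: 2
  teacher forest: 2
2 duplicate windows → 15 − 2 = 13 distinct.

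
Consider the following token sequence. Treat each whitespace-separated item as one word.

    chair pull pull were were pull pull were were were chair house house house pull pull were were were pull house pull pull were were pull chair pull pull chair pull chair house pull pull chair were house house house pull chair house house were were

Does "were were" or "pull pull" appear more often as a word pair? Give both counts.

"were were" (7 vs 6)

"were were": 7 occurrences
"pull pull": 6 occurrences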